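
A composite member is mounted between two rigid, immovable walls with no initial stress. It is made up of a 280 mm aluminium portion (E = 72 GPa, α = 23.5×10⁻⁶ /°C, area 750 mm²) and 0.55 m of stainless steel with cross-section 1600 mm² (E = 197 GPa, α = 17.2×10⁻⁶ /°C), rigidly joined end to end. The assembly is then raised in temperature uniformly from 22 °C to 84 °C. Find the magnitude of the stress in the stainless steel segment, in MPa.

Free thermal expansion of the whole bar: Σ αᵢΔT Lᵢ = 23.5×10⁻⁶×62×280 + 17.2×10⁻⁶×62×550 = 0.9945 mm.
The rigid supports impose zero overall length change; the single axial force P common to all segments must satisfy P Σ Lᵢ/(AᵢEᵢ) = δ_free.
Σ Lᵢ/(AᵢEᵢ) = 280/(750×72×10³) + 550/(1600×197×10³) = 6.93×10⁻⁶ mm/N.
P = 0.9945 / 6.93×10⁻⁶ = 143500 N = 143.5 kN, compressive.
σ_{stainless steel} = P / A = 143500 / 1600 = 89.69 MPa.

σ ≈ 89.7 MPa (compressive)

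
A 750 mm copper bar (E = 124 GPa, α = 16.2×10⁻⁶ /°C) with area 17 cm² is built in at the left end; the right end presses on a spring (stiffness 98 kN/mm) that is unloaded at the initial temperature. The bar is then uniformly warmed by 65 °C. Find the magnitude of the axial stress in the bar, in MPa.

If the spring were absent the bar would lengthen by αΔT L = 16.2×10⁻⁶ × 65 × 750 = 0.7897 mm.
With a force P in the spring, the elastic change of the bar is PL/(AE) and that of the spring is P/k; compatibility requires their sum to equal δ_free.
P [ L/(AE) + 1/k ] = δ_free → P [ 750/(1700×124×10³) + 1/(98×10³) ] = 0.7897.
P = 0.7897 / 1.376×10⁻⁵ = 57390 N.
σ = P/A = 57390/1700 = 33.76 MPa.

σ ≈ 33.8 MPa (compressive)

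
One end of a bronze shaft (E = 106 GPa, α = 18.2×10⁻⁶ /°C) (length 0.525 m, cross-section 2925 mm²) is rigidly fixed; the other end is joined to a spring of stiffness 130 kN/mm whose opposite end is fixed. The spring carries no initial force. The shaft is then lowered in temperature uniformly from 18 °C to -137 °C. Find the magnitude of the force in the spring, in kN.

P ≈ 158 kN

The unrestrained thermal change is αΔT L = 18.2×10⁻⁶ × 155 × 525 = 1.481 mm.
Let P be the tensile force in the spring. The shaft extends elastically by PL/(AE) and the spring stretches by P/k; together these equal δ_free.
P [ L/(AE) + 1/k ] = δ_free → P [ 525/(2925×106×10³) + 1/(130×10³) ] = 1.481.
P = 1.481 / 9.386×10⁻⁶ = 157800 N.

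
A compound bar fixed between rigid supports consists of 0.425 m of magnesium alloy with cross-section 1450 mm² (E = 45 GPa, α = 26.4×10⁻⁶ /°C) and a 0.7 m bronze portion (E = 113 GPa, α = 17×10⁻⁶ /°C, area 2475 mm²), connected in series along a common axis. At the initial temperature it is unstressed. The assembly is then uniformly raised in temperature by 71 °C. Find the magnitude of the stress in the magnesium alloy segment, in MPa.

σ ≈ 126 MPa (compressive)

With the walls removed the bar would change length by δ_free = Σ αᵢΔT Lᵢ = 26.4×10⁻⁶×71×425 + 17×10⁻⁶×71×700 = 1.642 mm.
The walls prevent any net length change, so an axial force P (same in every segment) develops. Compatibility: P · Σ Lᵢ/(AᵢEᵢ) = δ_free.
Σ Lᵢ/(AᵢEᵢ) = 425/(1450×45×10³) + 700/(2475×113×10³) = 9.016×10⁻⁶ mm/N.
Hence P = δ_free / Σ(L/AE) = 1.642/9.016×10⁻⁶ = 182.1 kN (compressive).
σ_{magnesium alloy} = P / A = 182100 / 1450 = 125.6 MPa.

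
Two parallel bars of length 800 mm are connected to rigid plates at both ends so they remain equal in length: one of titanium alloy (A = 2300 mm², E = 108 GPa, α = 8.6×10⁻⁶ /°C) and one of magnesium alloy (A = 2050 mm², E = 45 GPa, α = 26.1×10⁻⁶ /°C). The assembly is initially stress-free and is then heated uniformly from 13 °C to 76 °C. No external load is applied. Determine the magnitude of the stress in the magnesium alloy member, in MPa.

σ ≈ 36.2 MPa (compressive)

The magnesium alloy has the larger α, so on heating it would change length more than the titanium alloy if both were free. The rigid plates force a common final length, so the magnesium alloy is put into compression and the titanium alloy into tension, with equal and opposite forces P (no external load).
Compatibility of the two members (thermal + elastic change equal): (α₁ − α₂)ΔT = P·[1/(A₁E₁) + 1/(A₂E₂)].
|α₁ − α₂|·ΔT = 17.5×10⁻⁶ × 63 = 0.001102.
1/(A₁E₁) + 1/(A₂E₂) = 1/(2300×108×10³) + 1/(2050×45×10³) = 1.487×10⁻⁸ N⁻¹.
So P = 0.001102 / 1.487×10⁻⁸ = 74.16 kN.
σ_{magnesium alloy} = P/A₂ = 74160/2050 = 36.18 MPa, compressive.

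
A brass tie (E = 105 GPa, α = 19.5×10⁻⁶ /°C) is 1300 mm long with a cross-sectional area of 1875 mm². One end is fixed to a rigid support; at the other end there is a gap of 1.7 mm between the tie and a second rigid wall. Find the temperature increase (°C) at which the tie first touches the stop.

The gap closes when αΔT L = 1.7 mm, since the tie is still unstressed at that instant.
So ΔT = g/(αL) = 1.7/(19.5×10⁻⁶ × 1300) = 67.06 °C.

ΔT ≈ 67.1 °C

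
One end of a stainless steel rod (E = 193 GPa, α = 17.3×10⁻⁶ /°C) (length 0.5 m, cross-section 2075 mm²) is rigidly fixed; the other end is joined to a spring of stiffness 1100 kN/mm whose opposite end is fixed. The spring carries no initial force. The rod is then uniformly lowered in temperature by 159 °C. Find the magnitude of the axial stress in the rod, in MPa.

If the spring were absent the rod would shorten by αΔT L = 17.3×10⁻⁶ × 159 × 500 = 1.375 mm.
With a force P in the spring, the elastic change of the rod is PL/(AE) and that of the spring is P/k; compatibility requires their sum to equal δ_free.
P [ L/(AE) + 1/k ] = δ_free → P [ 500/(2075×193×10³) + 1/(1100×10³) ] = 1.375.
P = 1.375 / 2.158×10⁻⁶ = 637400 N.
σ = P/A = 637400/2075 = 307.2 MPa.

σ ≈ 307 MPa (tensile)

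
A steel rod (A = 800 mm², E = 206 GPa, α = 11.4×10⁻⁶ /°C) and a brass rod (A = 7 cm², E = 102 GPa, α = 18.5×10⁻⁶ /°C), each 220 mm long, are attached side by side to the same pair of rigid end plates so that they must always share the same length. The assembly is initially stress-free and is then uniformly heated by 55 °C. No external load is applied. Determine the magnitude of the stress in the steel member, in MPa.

σ ≈ 24.3 MPa (tensile)

Equilibrium of a rigid end plate with no external load gives equal and opposite internal forces ±P in the two members. Since α_{brass} > α_{steel}, heating drives the brass into compression and the steel into tension.
Compatibility of the two members (thermal + elastic change equal): (α₁ − α₂)ΔT = P·[1/(A₁E₁) + 1/(A₂E₂)].
|α₁ − α₂|·ΔT = 7.1×10⁻⁶ × 55 = 0.0003905.
1/(A₁E₁) + 1/(A₂E₂) = 1/(800×206×10³) + 1/(700×102×10³) = 2.007×10⁻⁸ N⁻¹.
So P = 0.0003905 / 2.007×10⁻⁸ = 19.45 kN.
σ_{steel} = P/A₁ = 19450/800 = 24.32 MPa, tensile.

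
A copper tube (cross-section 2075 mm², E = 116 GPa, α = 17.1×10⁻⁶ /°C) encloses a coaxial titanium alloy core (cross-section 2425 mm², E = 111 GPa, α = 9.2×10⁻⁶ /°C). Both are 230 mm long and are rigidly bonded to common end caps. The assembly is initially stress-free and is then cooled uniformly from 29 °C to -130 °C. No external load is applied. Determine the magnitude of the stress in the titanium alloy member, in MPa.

σ ≈ 65.8 MPa (compressive)

The copper has the larger α, so on cooling it would change length more than the titanium alloy if both were free. The rigid plates force a common final length, so the copper is put into tension and the titanium alloy into compression, with equal and opposite forces P (no external load).
Setting the final lengths equal and cancelling L: (α₁ − α₂)ΔT = P/(A₁E₁) + P/(A₂E₂).
|α₁ − α₂|·ΔT = 7.9×10⁻⁶ × 159 = 0.001256.
1/(A₁E₁) + 1/(A₂E₂) = 1/(2075×116×10³) + 1/(2425×111×10³) = 7.87×10⁻⁹ N⁻¹.
So P = 0.001256 / 7.87×10⁻⁹ = 159.6 kN.
σ_{titanium alloy} = P/A₂ = 159600/2425 = 65.82 MPa, compressive.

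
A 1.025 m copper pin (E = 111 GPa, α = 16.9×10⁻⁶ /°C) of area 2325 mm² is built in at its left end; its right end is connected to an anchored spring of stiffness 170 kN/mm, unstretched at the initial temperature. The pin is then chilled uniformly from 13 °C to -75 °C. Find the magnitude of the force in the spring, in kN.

Free thermal contraction: δ_free = αΔT L = 16.9×10⁻⁶ × 88 × 1025 = 1.524 mm.
Let P be the tensile force in the spring. The pin extends elastically by PL/(AE) and the spring stretches by P/k; together these equal δ_free.
So P = δ_free / [L/(AE) + 1/k] = 1.524 / [ 1025/(2325×111×10³) + 1/(170×10³) ].
P = 1.524 / 9.854×10⁻⁶ = 154700 N.

P ≈ 155 kN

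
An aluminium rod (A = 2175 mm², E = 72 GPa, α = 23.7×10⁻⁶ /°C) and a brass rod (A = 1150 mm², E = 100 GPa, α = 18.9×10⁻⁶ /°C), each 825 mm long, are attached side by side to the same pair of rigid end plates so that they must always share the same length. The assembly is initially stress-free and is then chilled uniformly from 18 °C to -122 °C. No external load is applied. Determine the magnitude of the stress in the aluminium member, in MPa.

σ ≈ 20.5 MPa (tensile)

Both members must finish at the same length. With the larger α, the aluminium tends to over-contract; the plates restrain it, putting the aluminium in tension and the brass in compression. With no external load the two internal forces are equal and opposite, magnitude P.
Equating the net (thermal + elastic) strains gives |α₁ − α₂|·ΔT = P·[1/(A₁E₁) + 1/(A₂E₂)].
|α₁ − α₂|·ΔT = 4.8×10⁻⁶ × 140 = 0.000672.
1/(A₁E₁) + 1/(A₂E₂) = 1/(2175×72×10³) + 1/(1150×100×10³) = 1.508×10⁻⁸ N⁻¹.
P = 0.000672 / 1.508×10⁻⁸ = 44560 N = 44.56 kN.
σ_{aluminium} = P/A₁ = 44560/2175 = 20.49 MPa, tensile.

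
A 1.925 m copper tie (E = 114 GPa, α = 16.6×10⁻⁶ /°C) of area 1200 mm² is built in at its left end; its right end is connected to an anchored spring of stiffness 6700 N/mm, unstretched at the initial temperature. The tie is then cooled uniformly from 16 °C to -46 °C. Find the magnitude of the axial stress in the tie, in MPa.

σ ≈ 10.1 MPa (tensile)

Free thermal contraction: δ_free = αΔT L = 16.6×10⁻⁶ × 62 × 1925 = 1.981 mm.
Let P be the tensile force in the spring. The tie extends elastically by PL/(AE) and the spring stretches by P/k; together these equal δ_free.
So P = δ_free / [L/(AE) + 1/k] = 1.981 / [ 1925/(1200×114×10³) + 1/(6700) ].
P = 1.981 / 0.0001633 = 12130 N.
σ = P/A = 12130/1200 = 10.11 MPa.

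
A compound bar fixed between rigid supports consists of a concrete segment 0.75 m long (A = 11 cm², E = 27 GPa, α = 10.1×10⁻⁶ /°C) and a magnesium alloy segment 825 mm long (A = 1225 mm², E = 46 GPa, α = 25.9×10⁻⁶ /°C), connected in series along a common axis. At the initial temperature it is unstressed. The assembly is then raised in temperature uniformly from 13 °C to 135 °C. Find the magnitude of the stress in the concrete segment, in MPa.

With the walls removed the bar would change length by δ_free = Σ αᵢΔT Lᵢ = 10.1×10⁻⁶×122×750 + 25.9×10⁻⁶×122×825 = 3.531 mm.
The walls prevent any net length change, so an axial force P (same in every segment) develops. Compatibility: P · Σ Lᵢ/(AᵢEᵢ) = δ_free.
Σ Lᵢ/(AᵢEᵢ) = 750/(1100×27×10³) + 825/(1225×46×10³) = 3.989×10⁻⁵ mm/N.
So P = 3.531 / 3.989×10⁻⁵ = 88.51 kN, compressive.
σ_{concrete} = P / A = 88510 / 1100 = 80.46 MPa.

σ ≈ 80.5 MPa (compressive)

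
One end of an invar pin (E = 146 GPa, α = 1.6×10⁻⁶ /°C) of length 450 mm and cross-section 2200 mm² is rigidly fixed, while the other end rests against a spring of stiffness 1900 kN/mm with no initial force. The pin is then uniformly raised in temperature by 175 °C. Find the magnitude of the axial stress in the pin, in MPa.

If the spring were absent the pin would lengthen by αΔT L = 1.6×10⁻⁶ × 175 × 450 = 0.126 mm.
Let P be the compressive force at the spring. The pin shortens elastically by PL/(AE) and the spring compresses by P/k; together these equal δ_free.
So P = δ_free / [L/(AE) + 1/k] = 0.126 / [ 450/(2200×146×10³) + 1/(1900×10³) ].
P = 0.126 / 1.927×10⁻⁶ = 65380 N.
σ = P/A = 65380/2200 = 29.72 MPa.

σ ≈ 29.7 MPa (compressive)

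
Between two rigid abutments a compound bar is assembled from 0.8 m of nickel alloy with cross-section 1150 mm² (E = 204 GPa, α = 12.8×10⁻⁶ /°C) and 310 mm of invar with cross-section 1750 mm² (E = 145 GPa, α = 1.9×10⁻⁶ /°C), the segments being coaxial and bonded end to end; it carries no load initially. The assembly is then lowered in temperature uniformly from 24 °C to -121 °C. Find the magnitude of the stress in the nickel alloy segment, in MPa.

If the supports were absent, the total length change would be Σ αᵢΔT Lᵢ = 12.8×10⁻⁶×145×800 + 1.9×10⁻⁶×145×310 = 1.57 mm.
The rigid supports impose zero overall length change; the single axial force P common to all segments must satisfy P Σ Lᵢ/(AᵢEᵢ) = δ_free.
The series flexibility is Σ Lᵢ/(AᵢEᵢ) = 800/(1150×204×10³) + 310/(1750×145×10³) = 4.632×10⁻⁶ mm/N.
P = 1.57 / 4.632×10⁻⁶ = 339000 N = 339 kN, tensile.
σ_{nickel alloy} = P / A = 339000 / 1150 = 294.8 MPa.

σ ≈ 295 MPa (tensile)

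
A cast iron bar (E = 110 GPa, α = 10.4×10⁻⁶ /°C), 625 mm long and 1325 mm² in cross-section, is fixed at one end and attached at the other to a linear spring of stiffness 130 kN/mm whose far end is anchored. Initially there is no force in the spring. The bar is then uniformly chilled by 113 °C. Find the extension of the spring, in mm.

The unrestrained thermal change is αΔT L = 10.4×10⁻⁶ × 113 × 625 = 0.7345 mm.
Let P be the tensile force in the spring. The bar extends elastically by PL/(AE) and the spring stretches by P/k; together these equal δ_free.
P [ L/(AE) + 1/k ] = δ_free → P [ 625/(1325×110×10³) + 1/(130×10³) ] = 0.7345.
P = 0.7345 / 1.198×10⁻⁵ = 61310 N.
Spring extension = P/k = 61310/(130×10³) = 0.4716 mm.

δ ≈ 0.472 mm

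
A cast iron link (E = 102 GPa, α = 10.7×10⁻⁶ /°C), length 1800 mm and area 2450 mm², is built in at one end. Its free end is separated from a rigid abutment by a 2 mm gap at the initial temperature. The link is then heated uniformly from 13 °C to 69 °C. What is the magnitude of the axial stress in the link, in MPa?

σ ≈ 0 MPa

If the wall were absent the link would grow by αΔT L = 10.7×10⁻⁶ × 56 × 1800 = 1.079 mm.
Since δ_free = 1.08 mm is less than the 2 mm gap, the link never touches the wall. No axial force develops.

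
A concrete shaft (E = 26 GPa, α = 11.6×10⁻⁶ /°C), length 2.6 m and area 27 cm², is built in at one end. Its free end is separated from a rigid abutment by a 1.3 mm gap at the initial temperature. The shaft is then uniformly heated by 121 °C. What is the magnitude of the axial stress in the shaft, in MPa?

Unrestrained expansion: δ_free = αΔT L = 11.6×10⁻⁶ × 121 × 2600 = 3.649 mm.
This exceeds the 1.3 mm gap, so the wall pushes back. The portion of expansion that must be recovered elastically is δ_free − gap = 3.649 − 1.3 = 2.349 mm.
Compatibility: PL/(AE) = 2.349 mm, so σ = P/A = E × (2.349/2600) = 23.49 MPa.

σ ≈ 23.5 MPa (compressive)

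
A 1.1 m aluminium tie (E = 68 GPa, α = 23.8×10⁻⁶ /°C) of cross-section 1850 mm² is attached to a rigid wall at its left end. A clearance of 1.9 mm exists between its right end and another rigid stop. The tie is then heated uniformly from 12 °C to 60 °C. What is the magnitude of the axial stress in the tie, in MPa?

Unrestrained expansion: δ_free = αΔT L = 23.8×10⁻⁶ × 48 × 1100 = 1.257 mm.
Since δ_free = 1.26 mm is less than the 1.9 mm gap, the tie never touches the wall. No axial force develops.

σ ≈ 0 MPa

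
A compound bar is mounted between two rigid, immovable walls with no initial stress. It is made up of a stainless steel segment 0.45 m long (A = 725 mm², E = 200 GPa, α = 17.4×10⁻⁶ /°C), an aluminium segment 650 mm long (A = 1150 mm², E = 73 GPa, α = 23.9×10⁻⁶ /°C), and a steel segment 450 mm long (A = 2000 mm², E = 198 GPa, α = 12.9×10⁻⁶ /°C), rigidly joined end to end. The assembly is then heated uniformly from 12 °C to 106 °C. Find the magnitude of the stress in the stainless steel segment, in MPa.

σ ≈ 316 MPa (compressive)

If the supports were absent, the total length change would be Σ αᵢΔT Lᵢ = 17.4×10⁻⁶×94×450 + 23.9×10⁻⁶×94×650 + 12.9×10⁻⁶×94×450 = 2.742 mm.
Since the ends are fixed, an axial force P builds up, equal in every segment, with P · Σ Lᵢ/(AᵢEᵢ) = δ_free.
Σ Lᵢ/(AᵢEᵢ) = 450/(725×200×10³) + 650/(1150×73×10³) + 450/(2000×198×10³) = 1.198×10⁻⁵ mm/N.
Hence P = δ_free / Σ(L/AE) = 2.742/1.198×10⁻⁵ = 228.8 kN (compressive).
σ_{stainless steel} = P / A = 228800 / 725 = 315.6 MPa.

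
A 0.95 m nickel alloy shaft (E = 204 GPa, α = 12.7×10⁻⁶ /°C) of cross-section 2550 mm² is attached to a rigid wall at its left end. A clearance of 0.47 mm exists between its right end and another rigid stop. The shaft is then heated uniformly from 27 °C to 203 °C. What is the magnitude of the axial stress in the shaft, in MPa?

σ ≈ 355 MPa (compressive)

If the wall were absent the shaft would grow by αΔT L = 12.7×10⁻⁶ × 176 × 950 = 2.123 mm.
The gap closes (δ_free > 0.47 mm) and the wall then resists a further 2.123 − 0.47 = 1.653 mm of expansion.
Compatibility: PL/(AE) = 1.653 mm, so σ = P/A = E × (1.653/950) = 355.1 MPa.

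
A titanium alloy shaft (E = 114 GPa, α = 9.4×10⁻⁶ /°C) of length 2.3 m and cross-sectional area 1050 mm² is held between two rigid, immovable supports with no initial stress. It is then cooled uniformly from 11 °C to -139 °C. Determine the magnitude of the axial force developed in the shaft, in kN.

P ≈ 169 kN (tensile)

With zero net strain, σ = E·αΔT = 114 GPa × 9.4×10⁻⁶ × 150 = 160.7 MPa.
Axial force P = σA = 160.7 × 1050 = 168800 N = 168.8 kN, tensile.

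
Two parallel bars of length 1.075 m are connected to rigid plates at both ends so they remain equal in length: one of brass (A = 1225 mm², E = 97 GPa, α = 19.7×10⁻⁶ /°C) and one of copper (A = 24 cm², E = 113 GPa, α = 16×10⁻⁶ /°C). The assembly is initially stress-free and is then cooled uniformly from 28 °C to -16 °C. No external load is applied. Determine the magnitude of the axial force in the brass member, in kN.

P ≈ 13.5 kN (tensile in the brass)

Equilibrium of a rigid end plate with no external load gives equal and opposite internal forces ±P in the two members. Since α_{brass} > α_{copper}, cooling drives the brass into tension and the copper into compression.
Setting the final lengths equal and cancelling L: (α₁ − α₂)ΔT = P/(A₁E₁) + P/(A₂E₂).
|α₁ − α₂|·ΔT = 3.7×10⁻⁶ × 44 = 0.0001628.
1/(A₁E₁) + 1/(A₂E₂) = 1/(1225×97×10³) + 1/(2400×113×10³) = 1.21×10⁻⁸ N⁻¹.
P = 0.0001628 / 1.21×10⁻⁸ = 13450 N = 13.45 kN.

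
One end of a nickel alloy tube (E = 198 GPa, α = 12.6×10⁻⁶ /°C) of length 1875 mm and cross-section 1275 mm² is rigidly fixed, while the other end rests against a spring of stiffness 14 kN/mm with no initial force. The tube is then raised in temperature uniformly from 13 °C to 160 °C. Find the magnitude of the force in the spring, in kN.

Free thermal expansion: δ_free = αΔT L = 12.6×10⁻⁶ × 147 × 1875 = 3.473 mm.
With a force P in the spring, the elastic change of the tube is PL/(AE) and that of the spring is P/k; compatibility requires their sum to equal δ_free.
So P = δ_free / [L/(AE) + 1/k] = 3.473 / [ 1875/(1275×198×10³) + 1/(14×10³) ].
P = 3.473 / 7.886×10⁻⁵ = 44040 N.

P ≈ 44 kN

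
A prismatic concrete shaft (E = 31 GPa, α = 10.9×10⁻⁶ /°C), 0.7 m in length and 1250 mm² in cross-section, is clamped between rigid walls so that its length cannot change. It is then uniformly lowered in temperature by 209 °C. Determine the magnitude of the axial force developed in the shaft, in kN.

P ≈ 88.3 kN (tensile)

With zero net strain, σ = E·αΔT = 31 GPa × 10.9×10⁻⁶ × 209 = 70.62 MPa.
Axial force P = σA = 70.62 × 1250 = 88280 N = 88.28 kN, tensile.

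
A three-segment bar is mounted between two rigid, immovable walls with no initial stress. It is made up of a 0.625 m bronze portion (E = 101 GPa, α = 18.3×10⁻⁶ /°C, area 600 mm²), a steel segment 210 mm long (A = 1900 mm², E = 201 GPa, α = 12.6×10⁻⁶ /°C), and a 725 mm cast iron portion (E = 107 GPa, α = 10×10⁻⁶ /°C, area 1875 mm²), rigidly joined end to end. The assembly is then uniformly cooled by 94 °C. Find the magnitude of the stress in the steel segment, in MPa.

σ ≈ 72.9 MPa (tensile)

With the walls removed the bar would change length by δ_free = Σ αᵢΔT Lᵢ = 18.3×10⁻⁶×94×625 + 12.6×10⁻⁶×94×210 + 10×10⁻⁶×94×725 = 2.005 mm.
The rigid supports impose zero overall length change; the single axial force P common to all segments must satisfy P Σ Lᵢ/(AᵢEᵢ) = δ_free.
Σ Lᵢ/(AᵢEᵢ) = 625/(600×101×10³) + 210/(1900×201×10³) + 725/(1875×107×10³) = 1.448×10⁻⁵ mm/N.
P = 2.005 / 1.448×10⁻⁵ = 138500 N = 138.5 kN, tensile.
σ_{steel} = P / A = 138500 / 1900 = 72.9 MPa.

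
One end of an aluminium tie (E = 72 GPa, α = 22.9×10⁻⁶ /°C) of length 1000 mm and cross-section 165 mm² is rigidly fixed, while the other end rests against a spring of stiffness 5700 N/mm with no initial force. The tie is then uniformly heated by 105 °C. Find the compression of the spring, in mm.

The unrestrained thermal change is αΔT L = 22.9×10⁻⁶ × 105 × 1000 = 2.405 mm.
Let P be the compressive force at the spring. The tie shortens elastically by PL/(AE) and the spring compresses by P/k; together these equal δ_free.
P [ L/(AE) + 1/k ] = δ_free → P [ 1000/(165×72×10³) + 1/(5700) ] = 2.405.
P = 2.405 / 0.0002596 = 9262 N.
Spring compression = P/k = 9262/(5700) = 1.625 mm.

δ ≈ 1.62 mm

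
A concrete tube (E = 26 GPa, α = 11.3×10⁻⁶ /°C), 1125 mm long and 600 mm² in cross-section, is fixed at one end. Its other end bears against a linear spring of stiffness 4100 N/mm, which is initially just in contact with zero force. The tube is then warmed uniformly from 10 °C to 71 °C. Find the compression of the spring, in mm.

δ ≈ 0.599 mm

If the spring were absent the tube would lengthen by αΔT L = 11.3×10⁻⁶ × 61 × 1125 = 0.7755 mm.
Let P be the compressive force at the spring. The tube shortens elastically by PL/(AE) and the spring compresses by P/k; together these equal δ_free.
So P = δ_free / [L/(AE) + 1/k] = 0.7755 / [ 1125/(600×26×10³) + 1/(4100) ].
P = 0.7755 / 0.000316 = 2454 N.
Spring compression = P/k = 2454/(4100) = 0.5985 mm.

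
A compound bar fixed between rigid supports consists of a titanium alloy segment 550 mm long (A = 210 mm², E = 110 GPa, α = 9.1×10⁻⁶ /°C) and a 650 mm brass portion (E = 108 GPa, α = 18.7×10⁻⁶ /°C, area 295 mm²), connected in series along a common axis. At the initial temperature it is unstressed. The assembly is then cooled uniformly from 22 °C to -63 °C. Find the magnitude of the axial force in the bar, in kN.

P ≈ 33 kN (tensile)

Free thermal contraction of the whole bar: Σ αᵢΔT Lᵢ = 9.1×10⁻⁶×85×550 + 18.7×10⁻⁶×85×650 = 1.459 mm.
The walls prevent any net length change, so an axial force P (same in every segment) develops. Compatibility: P · Σ Lᵢ/(AᵢEᵢ) = δ_free.
The series flexibility is Σ Lᵢ/(AᵢEᵢ) = 550/(210×110×10³) + 650/(295×108×10³) = 4.421×10⁻⁵ mm/N.
Hence P = δ_free / Σ(L/AE) = 1.459/4.421×10⁻⁵ = 32.99 kN (tensile).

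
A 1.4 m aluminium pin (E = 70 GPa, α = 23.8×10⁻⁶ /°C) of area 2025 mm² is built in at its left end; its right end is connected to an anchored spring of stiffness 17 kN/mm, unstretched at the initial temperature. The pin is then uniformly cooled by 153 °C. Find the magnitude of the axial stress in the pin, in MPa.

Free thermal contraction: δ_free = αΔT L = 23.8×10⁻⁶ × 153 × 1400 = 5.098 mm.
Let P be the tensile force in the spring. The pin extends elastically by PL/(AE) and the spring stretches by P/k; together these equal δ_free.
So P = δ_free / [L/(AE) + 1/k] = 5.098 / [ 1400/(2025×70×10³) + 1/(17×10³) ].
P = 5.098 / 6.87×10⁻⁵ = 74210 N.
σ = P/A = 74210/2025 = 36.64 MPa.

σ ≈ 36.6 MPa (tensile)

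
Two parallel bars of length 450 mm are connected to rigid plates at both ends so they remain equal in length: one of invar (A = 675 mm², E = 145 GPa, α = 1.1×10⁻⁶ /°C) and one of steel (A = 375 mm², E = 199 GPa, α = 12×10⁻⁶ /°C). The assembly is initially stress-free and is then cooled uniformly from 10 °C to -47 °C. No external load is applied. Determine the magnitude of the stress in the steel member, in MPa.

σ ≈ 70.2 MPa (tensile)

Both members must finish at the same length. With the larger α, the steel tends to over-contract; the plates restrain it, putting the steel in tension and the invar in compression. With no external load the two internal forces are equal and opposite, magnitude P.
Setting the final lengths equal and cancelling L: (α₁ − α₂)ΔT = P/(A₁E₁) + P/(A₂E₂).
|α₁ − α₂|·ΔT = 10.9×10⁻⁶ × 57 = 0.0006213.
1/(A₁E₁) + 1/(A₂E₂) = 1/(675×145×10³) + 1/(375×199×10³) = 2.362×10⁻⁸ N⁻¹.
So P = 0.0006213 / 2.362×10⁻⁸ = 26.31 kN.
σ_{steel} = P/A₂ = 26310/375 = 70.15 MPa, tensile.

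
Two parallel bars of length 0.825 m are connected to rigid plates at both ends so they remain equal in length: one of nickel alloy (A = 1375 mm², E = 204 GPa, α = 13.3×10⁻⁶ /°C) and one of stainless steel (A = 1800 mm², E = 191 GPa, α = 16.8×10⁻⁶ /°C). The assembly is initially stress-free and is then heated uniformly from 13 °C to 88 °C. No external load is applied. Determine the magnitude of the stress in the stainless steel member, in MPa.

The stainless steel has the larger α, so on heating it would change length more than the nickel alloy if both were free. The rigid plates force a common final length, so the stainless steel is put into compression and the nickel alloy into tension, with equal and opposite forces P (no external load).
Compatibility of the two members (thermal + elastic change equal): (α₁ − α₂)ΔT = P·[1/(A₁E₁) + 1/(A₂E₂)].
|α₁ − α₂|·ΔT = 3.5×10⁻⁶ × 75 = 0.0002625.
1/(A₁E₁) + 1/(A₂E₂) = 1/(1375×204×10³) + 1/(1800×191×10³) = 6.474×10⁻⁹ N⁻¹.
P = 0.0002625 / 6.474×10⁻⁹ = 40550 N = 40.55 kN.
σ_{stainless steel} = P/A₂ = 40550/1800 = 22.53 MPa, compressive.

σ ≈ 22.5 MPa (compressive)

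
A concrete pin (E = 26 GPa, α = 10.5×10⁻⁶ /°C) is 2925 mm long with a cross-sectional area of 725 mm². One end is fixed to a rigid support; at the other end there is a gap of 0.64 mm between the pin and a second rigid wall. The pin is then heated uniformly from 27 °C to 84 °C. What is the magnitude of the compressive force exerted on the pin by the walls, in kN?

Unrestrained expansion: δ_free = αΔT L = 10.5×10⁻⁶ × 57 × 2925 = 1.751 mm.
The gap closes (δ_free > 0.64 mm) and the wall then resists a further 1.751 − 0.64 = 1.111 mm of expansion.
Compatibility: PL/(AE) = 1.111 mm, so σ = P/A = E × (1.111/2925) = 9.872 MPa.
P = σA = 9.872 × 725 = 7.157 kN.

P ≈ 7.16 kN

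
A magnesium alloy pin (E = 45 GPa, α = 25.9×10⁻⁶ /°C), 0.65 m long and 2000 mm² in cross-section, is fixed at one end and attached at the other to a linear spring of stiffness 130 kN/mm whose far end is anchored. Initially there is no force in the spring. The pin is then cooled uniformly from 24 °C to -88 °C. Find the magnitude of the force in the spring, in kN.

The unrestrained thermal change is αΔT L = 25.9×10⁻⁶ × 112 × 650 = 1.886 mm.
Let P be the tensile force in the spring. The pin extends elastically by PL/(AE) and the spring stretches by P/k; together these equal δ_free.
So P = δ_free / [L/(AE) + 1/k] = 1.886 / [ 650/(2000×45×10³) + 1/(130×10³) ].
P = 1.886 / 1.491×10⁻⁵ = 126400 N.

P ≈ 126 kN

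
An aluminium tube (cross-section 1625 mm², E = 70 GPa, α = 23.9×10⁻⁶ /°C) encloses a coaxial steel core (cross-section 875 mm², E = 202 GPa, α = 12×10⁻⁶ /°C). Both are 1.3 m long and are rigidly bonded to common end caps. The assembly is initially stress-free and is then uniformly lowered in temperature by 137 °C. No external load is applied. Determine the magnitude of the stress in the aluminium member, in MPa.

σ ≈ 69.4 MPa (tensile)

Both members must finish at the same length. With the larger α, the aluminium tends to over-contract; the plates restrain it, putting the aluminium in tension and the steel in compression. With no external load the two internal forces are equal and opposite, magnitude P.
Compatibility of the two members (thermal + elastic change equal): (α₁ − α₂)ΔT = P·[1/(A₁E₁) + 1/(A₂E₂)].
|α₁ − α₂|·ΔT = 11.9×10⁻⁶ × 137 = 0.00163.
1/(A₁E₁) + 1/(A₂E₂) = 1/(1625×70×10³) + 1/(875×202×10³) = 1.445×10⁻⁸ N⁻¹.
So P = 0.00163 / 1.445×10⁻⁸ = 112.8 kN.
σ_{aluminium} = P/A₁ = 112800/1625 = 69.44 MPa, tensile.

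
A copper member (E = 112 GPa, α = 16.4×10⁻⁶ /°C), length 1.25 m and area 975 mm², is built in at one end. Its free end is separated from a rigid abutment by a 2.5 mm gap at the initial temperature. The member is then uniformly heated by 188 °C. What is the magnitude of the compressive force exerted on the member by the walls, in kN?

Free thermal elongation = αΔT L = 16.4×10⁻⁶ × 188 × 1250 = 3.854 mm.
The gap closes (δ_free > 2.5 mm) and the wall then resists a further 3.854 − 2.5 = 1.354 mm of expansion.
So σ = E(δ_free − g)/L = 112×10³ × 1.354/1250 = 121.3 MPa.
P = σA = 121.3 × 975 = 118.3 kN.

P ≈ 118 kN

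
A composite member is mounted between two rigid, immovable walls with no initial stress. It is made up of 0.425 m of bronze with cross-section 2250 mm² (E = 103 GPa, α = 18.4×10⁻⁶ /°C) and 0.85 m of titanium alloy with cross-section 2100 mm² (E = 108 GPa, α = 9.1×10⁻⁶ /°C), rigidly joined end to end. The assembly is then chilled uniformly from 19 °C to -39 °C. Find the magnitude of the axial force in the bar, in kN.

P ≈ 162 kN (tensile)

Free thermal contraction of the whole bar: Σ αᵢΔT Lᵢ = 18.4×10⁻⁶×58×425 + 9.1×10⁻⁶×58×850 = 0.9022 mm.
The walls prevent any net length change, so an axial force P (same in every segment) develops. Compatibility: P · Σ Lᵢ/(AᵢEᵢ) = δ_free.
The series flexibility is Σ Lᵢ/(AᵢEᵢ) = 425/(2250×103×10³) + 850/(2100×108×10³) = 5.582×10⁻⁶ mm/N.
P = 0.9022 / 5.582×10⁻⁶ = 161600 N = 161.6 kN, tensile.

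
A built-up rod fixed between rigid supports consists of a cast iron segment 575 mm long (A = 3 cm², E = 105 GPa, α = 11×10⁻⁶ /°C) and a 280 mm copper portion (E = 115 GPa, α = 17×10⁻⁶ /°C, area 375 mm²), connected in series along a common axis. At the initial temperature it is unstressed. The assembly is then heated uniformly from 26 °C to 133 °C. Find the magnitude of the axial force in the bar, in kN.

If the supports were absent, the total length change would be Σ αᵢΔT Lᵢ = 11×10⁻⁶×107×575 + 17×10⁻⁶×107×280 = 1.186 mm.
The walls prevent any net length change, so an axial force P (same in every segment) develops. Compatibility: P · Σ Lᵢ/(AᵢEᵢ) = δ_free.
The series flexibility is Σ Lᵢ/(AᵢEᵢ) = 575/(300×105×10³) + 280/(375×115×10³) = 2.475×10⁻⁵ mm/N.
Hence P = δ_free / Σ(L/AE) = 1.186/2.475×10⁻⁵ = 47.93 kN (compressive).

P ≈ 47.9 kN (compressive)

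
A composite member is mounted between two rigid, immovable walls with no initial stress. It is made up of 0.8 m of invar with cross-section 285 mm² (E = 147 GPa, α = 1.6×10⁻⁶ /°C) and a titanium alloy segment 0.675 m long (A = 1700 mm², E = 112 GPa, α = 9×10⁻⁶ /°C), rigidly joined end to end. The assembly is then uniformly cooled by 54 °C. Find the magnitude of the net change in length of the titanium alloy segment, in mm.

With the walls removed the bar would change length by δ_free = Σ αᵢΔT Lᵢ = 1.6×10⁻⁶×54×800 + 9×10⁻⁶×54×675 = 0.3972 mm.
The rigid supports impose zero overall length change; the single axial force P common to all segments must satisfy P Σ Lᵢ/(AᵢEᵢ) = δ_free.
Σ Lᵢ/(AᵢEᵢ) = 800/(285×147×10³) + 675/(1700×112×10³) = 2.264×10⁻⁵ mm/N.
P = 0.3972 / 2.264×10⁻⁵ = 17540 N = 17.54 kN, tensile.
For the titanium alloy segment, free thermal change = 9×10⁻⁶×54×675 = 0.3281 mm and elastic change from P = 17540×675/(1700×112×10³) = 0.06219 mm; these oppose, so the net change is 0.266 mm (segment shortens).

|ΔL| ≈ 0.266 mm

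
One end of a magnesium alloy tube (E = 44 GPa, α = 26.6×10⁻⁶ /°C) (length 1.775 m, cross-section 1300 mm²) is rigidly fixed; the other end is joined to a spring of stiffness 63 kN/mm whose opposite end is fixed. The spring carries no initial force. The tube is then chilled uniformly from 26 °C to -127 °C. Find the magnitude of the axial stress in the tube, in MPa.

Free thermal contraction: δ_free = αΔT L = 26.6×10⁻⁶ × 153 × 1775 = 7.224 mm.
Let P be the tensile force in the spring. The tube extends elastically by PL/(AE) and the spring stretches by P/k; together these equal δ_free.
P [ L/(AE) + 1/k ] = δ_free → P [ 1775/(1300×44×10³) + 1/(63×10³) ] = 7.224.
P = 7.224 / 4.69×10⁻⁵ = 154000 N.
σ = P/A = 154000/1300 = 118.5 MPa.

σ ≈ 118 MPa (tensile)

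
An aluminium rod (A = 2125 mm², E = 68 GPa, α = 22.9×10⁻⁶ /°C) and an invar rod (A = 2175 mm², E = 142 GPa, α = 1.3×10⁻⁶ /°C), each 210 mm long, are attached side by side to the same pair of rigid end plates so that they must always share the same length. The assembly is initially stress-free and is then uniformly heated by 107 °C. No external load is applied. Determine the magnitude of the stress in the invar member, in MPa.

Both members must finish at the same length. With the larger α, the aluminium tends to over-expand; the plates restrain it, putting the aluminium in compression and the invar in tension. With no external load the two internal forces are equal and opposite, magnitude P.
Compatibility of the two members (thermal + elastic change equal): (α₁ − α₂)ΔT = P·[1/(A₁E₁) + 1/(A₂E₂)].
|α₁ − α₂|·ΔT = 21.6×10⁻⁶ × 107 = 0.002311.
1/(A₁E₁) + 1/(A₂E₂) = 1/(2125×68×10³) + 1/(2175×142×10³) = 1.016×10⁻⁸ N⁻¹.
P = 0.002311 / 1.016×10⁻⁸ = 227500 N = 227.5 kN.
σ_{invar} = P/A₂ = 227500/2175 = 104.6 MPa, tensile.

σ ≈ 105 MPa (tensile)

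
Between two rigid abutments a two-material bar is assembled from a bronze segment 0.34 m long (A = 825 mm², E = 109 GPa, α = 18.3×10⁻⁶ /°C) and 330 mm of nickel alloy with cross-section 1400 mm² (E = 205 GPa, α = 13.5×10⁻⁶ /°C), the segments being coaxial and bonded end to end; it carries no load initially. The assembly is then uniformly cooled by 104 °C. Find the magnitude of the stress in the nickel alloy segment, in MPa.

Free thermal contraction of the whole bar: Σ αᵢΔT Lᵢ = 18.3×10⁻⁶×104×340 + 13.5×10⁻⁶×104×330 = 1.11 mm.
Since the ends are fixed, an axial force P builds up, equal in every segment, with P · Σ Lᵢ/(AᵢEᵢ) = δ_free.
The series flexibility is Σ Lᵢ/(AᵢEᵢ) = 340/(825×109×10³) + 330/(1400×205×10³) = 4.931×10⁻⁶ mm/N.
P = 1.11 / 4.931×10⁻⁶ = 225200 N = 225.2 kN, tensile.
σ_{nickel alloy} = P / A = 225200 / 1400 = 160.9 MPa.

σ ≈ 161 MPa (tensile)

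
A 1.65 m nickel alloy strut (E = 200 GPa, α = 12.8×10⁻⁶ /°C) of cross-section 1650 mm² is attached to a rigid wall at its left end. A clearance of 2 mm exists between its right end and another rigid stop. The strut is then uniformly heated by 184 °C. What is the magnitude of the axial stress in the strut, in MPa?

Free thermal elongation = αΔT L = 12.8×10⁻⁶ × 184 × 1650 = 3.886 mm.
The gap closes (δ_free > 2 mm) and the wall then resists a further 3.886 − 2 = 1.886 mm of expansion.
Compatibility: PL/(AE) = 1.886 mm, so σ = P/A = E × (1.886/1650) = 228.6 MPa.

σ ≈ 229 MPa (compressive)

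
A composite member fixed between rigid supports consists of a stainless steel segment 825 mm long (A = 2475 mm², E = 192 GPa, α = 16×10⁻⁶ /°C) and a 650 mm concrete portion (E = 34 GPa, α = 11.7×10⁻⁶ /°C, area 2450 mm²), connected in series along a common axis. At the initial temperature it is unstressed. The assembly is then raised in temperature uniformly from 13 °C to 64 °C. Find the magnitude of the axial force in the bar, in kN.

If the supports were absent, the total length change would be Σ αᵢΔT Lᵢ = 16×10⁻⁶×51×825 + 11.7×10⁻⁶×51×650 = 1.061 mm.
Since the ends are fixed, an axial force P builds up, equal in every segment, with P · Σ Lᵢ/(AᵢEᵢ) = δ_free.
Σ Lᵢ/(AᵢEᵢ) = 825/(2475×192×10³) + 650/(2450×34×10³) = 9.539×10⁻⁶ mm/N.
Hence P = δ_free / Σ(L/AE) = 1.061/9.539×10⁻⁶ = 111.2 kN (compressive).

P ≈ 111 kN (compressive)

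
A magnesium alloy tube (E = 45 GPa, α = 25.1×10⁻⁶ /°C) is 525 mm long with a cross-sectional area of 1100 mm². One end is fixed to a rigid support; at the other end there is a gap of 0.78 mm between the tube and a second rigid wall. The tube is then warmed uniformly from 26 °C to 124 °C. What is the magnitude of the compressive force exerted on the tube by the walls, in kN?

If the wall were absent the tube would grow by αΔT L = 25.1×10⁻⁶ × 98 × 525 = 1.291 mm.
This exceeds the 0.78 mm gap, so the wall pushes back. The portion of expansion that must be recovered elastically is δ_free − gap = 1.291 − 0.78 = 0.5114 mm.
So σ = E(δ_free − g)/L = 45×10³ × 0.5114/525 = 43.83 MPa.
Force on the wall = σA = 43.83 × 1100 mm² = 48.22 kN.

P ≈ 48.2 kN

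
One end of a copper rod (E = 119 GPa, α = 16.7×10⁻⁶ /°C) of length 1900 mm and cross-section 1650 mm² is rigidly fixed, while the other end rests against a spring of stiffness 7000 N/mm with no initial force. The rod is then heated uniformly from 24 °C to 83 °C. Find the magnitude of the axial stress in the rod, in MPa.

If the spring were absent the rod would lengthen by αΔT L = 16.7×10⁻⁶ × 59 × 1900 = 1.872 mm.
With a force P in the spring, the elastic change of the rod is PL/(AE) and that of the spring is P/k; compatibility requires their sum to equal δ_free.
So P = δ_free / [L/(AE) + 1/k] = 1.872 / [ 1900/(1650×119×10³) + 1/(7000) ].
P = 1.872 / 0.0001525 = 12270 N.
σ = P/A = 12270/1650 = 7.438 MPa.

σ ≈ 7.44 MPa (compressive)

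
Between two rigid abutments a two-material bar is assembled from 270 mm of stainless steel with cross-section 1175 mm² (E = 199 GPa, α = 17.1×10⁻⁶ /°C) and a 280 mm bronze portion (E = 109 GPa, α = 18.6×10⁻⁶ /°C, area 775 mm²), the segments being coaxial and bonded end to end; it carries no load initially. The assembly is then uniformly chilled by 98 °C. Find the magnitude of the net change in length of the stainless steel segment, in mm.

Free thermal contraction of the whole bar: Σ αᵢΔT Lᵢ = 17.1×10⁻⁶×98×270 + 18.6×10⁻⁶×98×280 = 0.9629 mm.
The walls prevent any net length change, so an axial force P (same in every segment) develops. Compatibility: P · Σ Lᵢ/(AᵢEᵢ) = δ_free.
The series flexibility is Σ Lᵢ/(AᵢEᵢ) = 270/(1175×199×10³) + 280/(775×109×10³) = 4.469×10⁻⁶ mm/N.
Hence P = δ_free / Σ(L/AE) = 0.9629/4.469×10⁻⁶ = 215.4 kN (tensile).
For the stainless steel segment, free thermal change = 17.1×10⁻⁶×98×270 = 0.4525 mm and elastic change from P = 215400×270/(1175×199×10³) = 0.2488 mm; these oppose, so the net change is 0.204 mm (segment shortens).

|ΔL| ≈ 0.204 mm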